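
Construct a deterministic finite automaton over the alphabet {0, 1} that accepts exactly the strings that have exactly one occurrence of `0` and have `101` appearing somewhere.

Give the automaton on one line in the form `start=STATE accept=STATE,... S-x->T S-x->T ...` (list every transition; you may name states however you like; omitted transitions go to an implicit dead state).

Handle the two conditions separately and then intersect. One (3 states) tracks the count of `0`s, saturating at 2; the other (4 states) tracks whether and how much of `101` has been seen. Each combined state is a pair, one component from each; accept when both components accept. After merging equivalent states the machine shrinks.
With 5 states:
        0   1  
>  q0   q1  q2 
   q1   q1  q1 
   q2   q3  q2 
   q3   q1  q4 
 * q4   q1  q4 
(> = start, * = accepting)

start=q0 accept=q4 q0-0->q1 q0-1->q2 q1-0->q1 q1-1->q1 q2-0->q3 q2-1->q2 q3-0->q1 q3-1->q4 q4-0->q1 q4-1->q4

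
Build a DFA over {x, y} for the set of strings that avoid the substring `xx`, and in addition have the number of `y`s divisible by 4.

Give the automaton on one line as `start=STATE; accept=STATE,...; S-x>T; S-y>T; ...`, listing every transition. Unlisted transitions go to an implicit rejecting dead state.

Handle the two conditions separately and then intersect. The first has 3 states tracking partial matches of the forbidden pattern `xx`; the second has 4 states tracking the count of `y`s modulo 4. A product state is a pair (one from each), accepting exactly when both do.
With 12 states:
          x    y  
>* q0     q1   q2 
 * q1     q3   q2 
   q2     q4   q5 
   q3     q3   q6 
   q4     q6   q5 
   q5     q7   q8 
   q6     q6   q9 
   q7     q9   q8 
   q8    q10   q0 
   q9     q9  q11 
   q10   q11   q0 
   q11   q11   q3 
(> = start, * = accepting)

start=q0; accept=q0,q1; q0-x>q1; q0-y>q2; q1-x>q3; q1-y>q2; q2-x>q4; q2-y>q5; q3-x>q3; q3-y>q6; q4-x>q6; q4-y>q5; q5-x>q7; q5-y>q8; q6-x>q6; q6-y>q9; q7-x>q9; q7-y>q8; q8-x>q10; q8-y>q0; q9-x>q9; q9-y>q11; q10-x>q11; q10-y>q0; q11-x>q11; q11-y>q3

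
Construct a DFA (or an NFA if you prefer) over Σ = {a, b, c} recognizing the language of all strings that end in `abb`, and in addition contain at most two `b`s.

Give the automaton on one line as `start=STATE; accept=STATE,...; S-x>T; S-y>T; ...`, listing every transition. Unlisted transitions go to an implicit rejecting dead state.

start=S0; accept=S6; S0-a>S1; S0-b>S2; S0-c>S0; S1-a>S1; S1-b>S3; S1-c>S0; S2-a>S4; S2-b>S5; S2-c>S2; S3-a>S4; S3-b>S6; S3-c>S2; S4-a>S4; S4-b>S7; S4-c>S2; S5-a>S8; S5-b>S9; S5-c>S5; S6-a>S8; S6-b>S9; S6-c>S5; S7-a>S8; S7-b>S10; S7-c>S5; S8-a>S8; S8-b>S11; S8-c>S5; S9-a>S12; S9-b>S9; S9-c>S9; S10-a>S12; S10-b>S9; S10-c>S9; S11-a>S12; S11-b>S10; S11-c>S9; S12-a>S12; S12-b>S11; S12-c>S9

Build one automaton per condition and run them in lockstep. The first has 4 states tracking how much of the suffix `abb` has currently been matched; the second has 4 states tracking the count of `b`s, saturating at 3. A product state is a pair (one from each), accepting exactly when both do.
          a    b    c  
>  S0     S1   S2   S0 
   S1     S1   S3   S0 
   S2     S4   S5   S2 
   S3     S4   S6   S2 
   S4     S4   S7   S2 
   S5     S8   S9   S5 
 * S6     S8   S9   S5 
   S7     S8  S10   S5 
   S8     S8  S11   S5 
   S9    S12   S9   S9 
   S10   S12   S9   S9 
   S11   S12  S10   S9 
   S12   S12  S11   S9 
(> = start, * = accepting)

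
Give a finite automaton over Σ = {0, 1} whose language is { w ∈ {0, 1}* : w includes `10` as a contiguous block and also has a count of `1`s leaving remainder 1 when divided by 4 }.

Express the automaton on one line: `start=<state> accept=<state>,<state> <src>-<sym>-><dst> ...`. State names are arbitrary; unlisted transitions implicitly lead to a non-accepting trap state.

start=S0 accept=S2 S0-0->S0 S0-1->S1 S1-0->S2 S1-1->S3 S2-0->S2 S2-1->S4 S3-0->S4 S3-1->S5 S4-0->S4 S4-1->S6 S5-0->S6 S5-1->S7 S6-0->S6 S6-1->S8 S7-0->S8 S7-1->S1 S8-0->S8 S8-1->S2

Run two small machines in parallel and take their product. One (3 states) tracks whether and how much of `10` has been seen; the other (4 states) tracks the count of `1`s modulo 4. Each combined state is a pair, one component from each; accept when both components accept.
A 9-state machine:
        0   1  
>  S0   S0  S1 
   S1   S2  S3 
 * S2   S2  S4 
   S3   S4  S5 
   S4   S4  S6 
   S5   S6  S7 
   S6   S6  S8 
   S7   S8  S1 
   S8   S8  S2 
(> = start, * = accepting)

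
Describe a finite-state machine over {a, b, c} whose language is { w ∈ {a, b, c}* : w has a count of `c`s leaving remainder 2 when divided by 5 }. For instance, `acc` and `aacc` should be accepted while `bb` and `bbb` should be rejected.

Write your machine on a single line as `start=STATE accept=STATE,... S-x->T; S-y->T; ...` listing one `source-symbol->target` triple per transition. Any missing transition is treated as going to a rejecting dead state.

start=q0; accept=q2; q0-a->q0; q0-b->q0; q0-c->q1; q1-a->q1; q1-b->q1; q1-c->q2; q2-a->q2; q2-b->q2; q2-c->q3; q3-a->q3; q3-b->q3; q3-c->q4; q4-a->q4; q4-b->q4; q4-c->q0

The only thing that matters is how many `c`s have appeared, reduced mod 5. Use one state per residue: q0 for 0, …, q4 for 4. Reading `c` moves to the next residue; anything else stays put. q2 is accepting.
5 states suffice.
        a   b   c  
>  q0   q0  q0  q1 
   q1   q1  q1  q2 
 * q2   q2  q2  q3 
   q3   q3  q3  q4 
   q4   q4  q4  q0 
(> = start, * = accepting)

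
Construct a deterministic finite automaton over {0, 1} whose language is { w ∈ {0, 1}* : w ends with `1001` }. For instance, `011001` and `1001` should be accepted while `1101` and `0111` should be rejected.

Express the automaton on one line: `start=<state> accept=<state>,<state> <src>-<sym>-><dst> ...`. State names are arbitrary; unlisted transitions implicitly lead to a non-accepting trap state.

start=q0 accept=q4 q0-0->q0 q0-1->q1 q1-0->q2 q1-1->q1 q2-0->q3 q2-1->q1 q3-0->q0 q3-1->q4 q4-0->q2 q4-1->q1

Let each state record the length of the longest suffix of the input read so far that is also a prefix of `1001`. q1 means the last symbol is `1`; q2 means the last 2 symbols are `10`; q3 means the last 3 symbols are `100`; q4 means the last 4 symbols are `1001`. Accept only at q4, where the string currently ends in `1001`.
5 states suffice.
        0   1  
>  q0   q0  q1 
   q1   q2  q1 
   q2   q3  q1 
   q3   q0  q4 
 * q4   q2  q1 
(> = start, * = accepting)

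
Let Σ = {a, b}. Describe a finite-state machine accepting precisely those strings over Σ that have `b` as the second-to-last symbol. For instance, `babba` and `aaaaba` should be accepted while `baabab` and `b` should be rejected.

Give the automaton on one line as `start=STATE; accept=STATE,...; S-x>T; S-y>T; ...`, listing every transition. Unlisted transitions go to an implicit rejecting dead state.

A DFA must remember the last 2 symbols (since which symbol is second-to-last isn't known until the input ends). Use one state per possible window of the last ≤2 symbols; accept from those whose window starts with `b`.
        a   b  
>  q0   q1  q2 
   q1   q3  q4 
   q2   q5  q6 
   q3   q3  q4 
   q4   q5  q6 
 * q5   q3  q4 
 * q6   q5  q6 
(> = start, * = accepting)

start=q0; accept=q5,q6; q0-a>q1; q0-b>q2; q1-a>q3; q1-b>q4; q2-a>q5; q2-b>q6; q3-a>q3; q3-b>q4; q4-a>q5; q4-b>q6; q5-a>q3; q5-b>q4; q6-a>q5; q6-b>q6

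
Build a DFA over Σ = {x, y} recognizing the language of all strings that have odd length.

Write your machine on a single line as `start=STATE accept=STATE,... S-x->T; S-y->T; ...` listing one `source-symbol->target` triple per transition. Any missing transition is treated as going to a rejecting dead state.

start=s0; accept=s1; s0-x->s1; s0-y->s1; s1-x->s0; s1-y->s0

Count input length modulo 2: every symbol advances one step around the cycle s0 → s1 → s0. Accept at s1.
2 states suffice.
        x   y  
>  s0   s1  s1 
 * s1   s0  s0 
(> = start, * = accepting)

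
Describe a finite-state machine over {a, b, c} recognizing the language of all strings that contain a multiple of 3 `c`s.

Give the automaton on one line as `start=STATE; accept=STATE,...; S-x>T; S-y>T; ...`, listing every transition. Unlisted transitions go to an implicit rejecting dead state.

start=s0; accept=s0; s0-a>s0; s0-b>s0; s0-c>s1; s1-a>s1; s1-b>s1; s1-c>s2; s2-a>s2; s2-b>s2; s2-c>s0

The only thing that matters is how many `c`s have appeared, reduced mod 3. Use one state per residue: s0 for 0, …, s2 for 2. Reading `c` moves to the next residue; anything else stays put. s0 is accepting.
3 states suffice.
        a   b   c  
>* s0   s0  s0  s1 
   s1   s1  s1  s2 
   s2   s2  s2  s0 
(> = start, * = accepting)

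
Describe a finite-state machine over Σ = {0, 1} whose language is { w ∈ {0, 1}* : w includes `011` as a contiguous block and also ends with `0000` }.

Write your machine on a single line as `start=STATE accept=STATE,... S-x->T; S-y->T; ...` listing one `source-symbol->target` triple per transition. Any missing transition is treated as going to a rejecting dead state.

start=s0; accept=s7; s0-0->s1; s0-1->s0; s1-0->s1; s1-1->s2; s2-0->s1; s2-1->s3; s3-0->s4; s3-1->s3; s4-0->s5; s4-1->s3; s5-0->s6; s5-1->s3; s6-0->s7; s6-1->s3; s7-0->s7; s7-1->s3

Run two small machines in parallel and take their product. One (4 states) tracks whether and how much of `011` has been seen; the other (5 states) tracks how much of the suffix `0000` has currently been matched. Each combined state is a pair, one component from each; accept when both components accept. Equivalent product states are then merged.
With 8 states:
        0   1  
>  s0   s1  s0 
   s1   s1  s2 
   s2   s1  s3 
   s3   s4  s3 
   s4   s5  s3 
   s5   s6  s3 
   s6   s7  s3 
 * s7   s7  s3 
(> = start, * = accepting)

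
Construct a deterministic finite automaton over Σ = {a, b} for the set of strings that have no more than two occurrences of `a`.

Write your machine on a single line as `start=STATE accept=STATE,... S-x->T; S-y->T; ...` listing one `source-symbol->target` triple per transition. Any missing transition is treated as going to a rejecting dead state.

start=S0; accept=S0,S1,S2; S0-a->S1; S0-b->S0; S1-a->S2; S1-b->S1; S2-a->S3; S2-b->S2; S3-a->S3; S3-b->S3

Count `a`s, saturating at 3: states S0 through S2 mean 0 through 2 `a`s seen; S3 means more than 2. Each `a` increments (capped at S3); other symbols loop. Accept from {S0, S1, S2}.
        a   b  
>* S0   S1  S0 
 * S1   S2  S1 
 * S2   S3  S2 
   S3   S3  S3 
(> = start, * = accepting)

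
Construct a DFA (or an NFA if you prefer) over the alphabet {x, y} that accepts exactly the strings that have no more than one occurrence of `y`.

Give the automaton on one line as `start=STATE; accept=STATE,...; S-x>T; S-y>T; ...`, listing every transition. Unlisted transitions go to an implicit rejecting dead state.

Count `y`s, saturating at 2: state s0 means no `y` yet, s1 means one `y` seen, s2 means more than one. Each `y` increments (capped at s2); other symbols loop. Accept from {s0, s1}.
        x   y  
>* s0   s0  s1 
 * s1   s1  s2 
   s2   s2  s2 
(> = start, * = accepting)

start=s0; accept=s0,s1; s0-x>s0; s0-y>s1; s1-x>s1; s1-y>s2; s2-x>s2; s2-y>s2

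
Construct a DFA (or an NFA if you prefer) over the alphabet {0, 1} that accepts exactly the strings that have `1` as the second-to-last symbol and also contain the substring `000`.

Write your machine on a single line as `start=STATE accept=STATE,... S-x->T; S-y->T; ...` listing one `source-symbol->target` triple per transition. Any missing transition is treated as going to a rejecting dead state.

start=s0; accept=s9,s10; s0-0->s1; s0-1->s2; s1-0->s3; s1-1->s4; s2-0->s5; s2-1->s6; s3-0->s7; s3-1->s4; s4-0->s5; s4-1->s6; s5-0->s3; s5-1->s4; s6-0->s5; s6-1->s6; s7-0->s7; s7-1->s8; s8-0->s9; s8-1->s10; s9-0->s7; s9-1->s8; s10-0->s9; s10-1->s10

Handle the two conditions separately and then intersect. One (7 states) tracks the last 2 symbols read; the other (4 states) tracks whether and how much of `000` has been seen. Each combined state is a pair, one component from each; accept when both components accept.
An 11-state machine:
          0    1  
>  s0     s1   s2 
   s1     s3   s4 
   s2     s5   s6 
   s3     s7   s4 
   s4     s5   s6 
   s5     s3   s4 
   s6     s5   s6 
   s7     s7   s8 
   s8     s9  s10 
 * s9     s7   s8 
 * s10    s9  s10 
(> = start, * = accepting)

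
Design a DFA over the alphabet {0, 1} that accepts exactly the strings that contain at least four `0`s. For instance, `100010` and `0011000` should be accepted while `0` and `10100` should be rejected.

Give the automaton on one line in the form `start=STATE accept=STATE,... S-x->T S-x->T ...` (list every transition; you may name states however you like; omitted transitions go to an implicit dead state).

start=q0 accept=q4,q5 q0-0->q1 q0-1->q0 q1-0->q2 q1-1->q1 q2-0->q3 q2-1->q2 q3-0->q4 q3-1->q3 q4-0->q5 q4-1->q4 q5-0->q5 q5-1->q5

Count `0`s, saturating at 5: states q0 through q4 mean 0 through 4 `0`s seen; q5 means more than 4. Each `0` increments (capped at q5); other symbols loop. Accept from {q4, q5}.
6 states suffice.
        0   1  
>  q0   q1  q0 
   q1   q2  q1 
   q2   q3  q2 
   q3   q4  q3 
 * q4   q5  q4 
 * q5   q5  q5 
(> = start, * = accepting)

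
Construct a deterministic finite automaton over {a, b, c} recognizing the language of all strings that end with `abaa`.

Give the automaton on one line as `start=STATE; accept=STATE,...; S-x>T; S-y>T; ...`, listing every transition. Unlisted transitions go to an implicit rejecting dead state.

Remember how much of `abaa` the current input suffix matches. State S0 means no match yet; S1 means the last symbol is `a`; S2 means the last 2 symbols are `ab`; S3 means the last 3 symbols are `aba`; S4 means the last 4 symbols are `abaa`. Only S4 accepts. On a mismatch, fall back to the longest proper suffix that is still a prefix of `abaa`.
        a   b   c  
>  S0   S1  S0  S0 
   S1   S1  S2  S0 
   S2   S3  S0  S0 
   S3   S4  S2  S0 
 * S4   S1  S2  S0 
(> = start, * = accepting)

start=S0; accept=S4; S0-a>S1; S0-b>S0; S0-c>S0; S1-a>S1; S1-b>S2; S1-c>S0; S2-a>S3; S2-b>S0; S2-c>S0; S3-a>S4; S3-b>S2; S3-c>S0; S4-a>S1; S4-b>S2; S4-c>S0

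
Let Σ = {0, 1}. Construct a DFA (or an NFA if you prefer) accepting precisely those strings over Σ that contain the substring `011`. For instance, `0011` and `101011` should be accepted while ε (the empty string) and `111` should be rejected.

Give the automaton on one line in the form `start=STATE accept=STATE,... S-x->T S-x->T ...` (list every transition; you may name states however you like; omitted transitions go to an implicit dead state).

start=s0 accept=s3 s0-0->s1 s0-1->s0 s1-0->s1 s1-1->s2 s2-0->s1 s2-1->s3 s3-0->s3 s3-1->s3

States s0..s2 record the length of the longest prefix of `011` that matches the current input suffix. Reaching s3 means `011` has been seen, and we stay there forever. Accept from s3.
4 states suffice.
        0   1  
>  s0   s1  s0 
   s1   s1  s2 
   s2   s1  s3 
 * s3   s3  s3 
(> = start, * = accepting)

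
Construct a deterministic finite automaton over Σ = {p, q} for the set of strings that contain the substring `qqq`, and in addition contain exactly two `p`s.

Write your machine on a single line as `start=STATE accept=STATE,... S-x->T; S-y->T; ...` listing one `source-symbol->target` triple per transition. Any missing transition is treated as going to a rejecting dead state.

Handle the two conditions separately and then intersect. The first has 4 states tracking whether and how much of `qqq` has been seen; the second has 4 states tracking the count of `p`s, saturating at 3. A product state is a pair (one from each), accepting exactly when both do. Equivalent product states are then merged.
With 13 states:
       p  q 
>  A   B  C 
   B   D  E 
   C   B  F 
   D   G  H 
   E   D  I 
   F   B  J 
   G   G  G 
   H   G  K 
   I   D  L 
   J   L  J 
   K   G  M 
   L   M  L 
 * M   G  M 
(> = start, * = accepting)

start=A; accept=M; A-p->B; A-q->C; B-p->D; B-q->E; C-p->B; C-q->F; D-p->G; D-q->H; E-p->D; E-q->I; F-p->B; F-q->J; G-p->G; G-q->G; H-p->G; H-q->K; I-p->D; I-q->L; J-p->L; J-q->J; K-p->G; K-q->M; L-p->M; L-q->L; M-p->G; M-q->M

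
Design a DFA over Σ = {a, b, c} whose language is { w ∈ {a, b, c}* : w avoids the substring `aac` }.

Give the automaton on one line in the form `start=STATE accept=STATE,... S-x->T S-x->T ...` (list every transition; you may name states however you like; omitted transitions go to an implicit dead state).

start=S0 accept=S0,S1,S2 S0-a->S1 S0-b->S0 S0-c->S0 S1-a->S2 S1-b->S0 S1-c->S0 S2-a->S2 S2-b->S0 S2-c->S3 S3-a->S3 S3-b->S3 S3-c->S3

This is the complement of 'contains `aac`'. Use the same substring-matching states — S0 through S3 holding how much of `aac` has just been matched — but flip the accepting set: everything except the trap S3 accepts.
With 4 states:
        a   b   c  
>* S0   S1  S0  S0 
 * S1   S2  S0  S0 
 * S2   S2  S0  S3 
   S3   S3  S3  S3 
(> = start, * = accepting)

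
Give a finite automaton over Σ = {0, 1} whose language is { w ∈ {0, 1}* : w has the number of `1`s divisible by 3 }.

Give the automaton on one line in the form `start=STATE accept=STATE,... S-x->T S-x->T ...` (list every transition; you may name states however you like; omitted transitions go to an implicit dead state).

Keep the running count of `1`s modulo 3: each `1` advances along the cycle q0 → q1 → q2 → q0 while other symbols loop. Accept at q0.
A 3-state machine:
        0   1  
>* q0   q0  q1 
   q1   q1  q2 
   q2   q2  q0 
(> = start, * = accepting)

start=q0 accept=q0 q0-0->q0 q0-1->q1 q1-0->q1 q1-1->q2 q2-0->q2 q2-1->q0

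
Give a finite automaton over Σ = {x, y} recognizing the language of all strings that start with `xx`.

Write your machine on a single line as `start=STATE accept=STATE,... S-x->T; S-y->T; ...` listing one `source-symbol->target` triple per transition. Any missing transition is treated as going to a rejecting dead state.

start=q0; accept=q2; q0-x->q1; q0-y->q3; q1-x->q2; q1-y->q3; q2-x->q2; q2-y->q2; q3-x->q3; q3-y->q3

Walk along `xx` while the input agrees: from q0 take `x` to q1, and so on. Any deviation drops to the rejecting sink q3. Once q2 is reached the prefix is confirmed and every continuation is accepted.
A 4-state machine:
        x   y  
>  q0   q1  q3 
   q1   q2  q3 
 * q2   q2  q2 
   q3   q3  q3 
(> = start, * = accepting)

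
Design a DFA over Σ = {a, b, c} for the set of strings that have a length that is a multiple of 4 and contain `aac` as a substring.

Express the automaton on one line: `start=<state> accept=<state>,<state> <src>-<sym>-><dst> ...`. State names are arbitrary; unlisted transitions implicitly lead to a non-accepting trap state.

start=q0 accept=q11 q0-a->q1 q0-b->q2 q0-c->q2 q1-a->q3 q1-b->q4 q1-c->q4 q2-a->q5 q2-b->q4 q2-c->q4 q3-a->q6 q3-b->q7 q3-c->q8 q4-a->q9 q4-b->q7 q4-c->q7 q5-a->q6 q5-b->q7 q5-c->q7 q6-a->q10 q6-b->q0 q6-c->q11 q7-a->q12 q7-b->q0 q7-c->q0 q8-a->q11 q8-b->q11 q8-c->q11 q9-a->q10 q9-b->q0 q9-c->q0 q10-a->q13 q10-b->q2 q10-c->q14 q11-a->q14 q11-b->q14 q11-c->q14 q12-a->q13 q12-b->q2 q12-c->q2 q13-a->q3 q13-b->q4 q13-c->q15 q14-a->q15 q14-b->q15 q14-c->q15 q15-a->q8 q15-b->q8 q15-c->q8

Handle the two conditions separately and then intersect. The first has 4 states tracking the input length modulo 4; the second has 4 states tracking whether and how much of `aac` has been seen. A product state is a pair (one from each), accepting exactly when both do.
16 states suffice.
          a    b    c  
>  q0     q1   q2   q2 
   q1     q3   q4   q4 
   q2     q5   q4   q4 
   q3     q6   q7   q8 
   q4     q9   q7   q7 
   q5     q6   q7   q7 
   q6    q10   q0  q11 
   q7    q12   q0   q0 
   q8    q11  q11  q11 
   q9    q10   q0   q0 
   q10   q13   q2  q14 
 * q11   q14  q14  q14 
   q12   q13   q2   q2 
   q13    q3   q4  q15 
   q14   q15  q15  q15 
   q15    q8   q8   q8 
(> = start, * = accepting)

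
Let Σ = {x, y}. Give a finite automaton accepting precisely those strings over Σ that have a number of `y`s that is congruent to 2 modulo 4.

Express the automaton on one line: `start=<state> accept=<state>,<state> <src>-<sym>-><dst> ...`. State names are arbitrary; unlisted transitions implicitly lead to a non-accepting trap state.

start=q0 accept=q2 q0-x->q0 q0-y->q1 q1-x->q1 q1-y->q2 q2-x->q2 q2-y->q3 q3-x->q3 q3-y->q0

Keep the running count of `y`s modulo 4: each `y` advances along the cycle q0 → q1 → q2 → q3 → q0 while other symbols loop. Accept at q2.
With 4 states:
        x   y  
>  q0   q0  q1 
   q1   q1  q2 
 * q2   q2  q3 
   q3   q3  q0 
(> = start, * = accepting)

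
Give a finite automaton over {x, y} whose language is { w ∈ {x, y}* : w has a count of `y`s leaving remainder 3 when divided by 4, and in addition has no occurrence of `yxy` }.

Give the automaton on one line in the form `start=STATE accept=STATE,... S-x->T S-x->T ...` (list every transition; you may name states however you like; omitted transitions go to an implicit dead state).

start=q0 accept=q7,q10,q13 q0-x->q0 q0-y->q1 q1-x->q2 q1-y->q3 q2-x->q4 q2-y->q5 q3-x->q6 q3-y->q7 q4-x->q4 q4-y->q3 q5-x->q5 q5-y->q8 q6-x->q9 q6-y->q8 q7-x->q10 q7-y->q11 q8-x->q8 q8-y->q12 q9-x->q9 q9-y->q7 q10-x->q13 q10-y->q12 q11-x->q14 q11-y->q1 q12-x->q12 q12-y->q15 q13-x->q13 q13-y->q11 q14-x->q0 q14-y->q15 q15-x->q15 q15-y->q5

Run two small machines in parallel and take their product. The first has 4 states tracking the count of `y`s modulo 4; the second has 4 states tracking partial matches of the forbidden pattern `yxy`. A product state is a pair (one from each), accepting exactly when both do.
16 states suffice.
          x    y  
>  q0     q0   q1 
   q1     q2   q3 
   q2     q4   q5 
   q3     q6   q7 
   q4     q4   q3 
   q5     q5   q8 
   q6     q9   q8 
 * q7    q10  q11 
   q8     q8  q12 
   q9     q9   q7 
 * q10   q13  q12 
   q11   q14   q1 
   q12   q12  q15 
 * q13   q13  q11 
   q14    q0  q15 
   q15   q15   q5 
(> = start, * = accepting)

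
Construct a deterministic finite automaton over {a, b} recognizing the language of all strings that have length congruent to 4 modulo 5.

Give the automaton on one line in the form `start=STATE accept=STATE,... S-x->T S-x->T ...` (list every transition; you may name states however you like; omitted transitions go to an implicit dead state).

Only the length mod 5 matters, so use a 5-cycle: from any state, every input symbol moves to the next state, wrapping s4 back to s0. Mark s4 accepting.
        a   b  
>  s0   s1  s1 
   s1   s2  s2 
   s2   s3  s3 
   s3   s4  s4 
 * s4   s0  s0 
(> = start, * = accepting)

start=s0 accept=s4 s0-a->s1 s0-b->s1 s1-a->s2 s1-b->s2 s2-a->s3 s2-b->s3 s3-a->s4 s3-b->s4 s4-a->s0 s4-b->s0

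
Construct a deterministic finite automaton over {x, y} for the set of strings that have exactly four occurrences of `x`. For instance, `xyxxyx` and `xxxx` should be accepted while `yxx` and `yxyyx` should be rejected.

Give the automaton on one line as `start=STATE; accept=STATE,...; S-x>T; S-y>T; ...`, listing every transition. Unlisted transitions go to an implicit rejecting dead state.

Only the number of `x`s matters, and only up to 5. Make a chain q0 → q1 → q2 → q3 → q4 → q5 advanced by each `x` (with q5 absorbing); every other symbol self-loops. The accepting set is {q4}.
6 states suffice.
        x   y  
>  q0   q1  q0 
   q1   q2  q1 
   q2   q3  q2 
   q3   q4  q3 
 * q4   q5  q4 
   q5   q5  q5 
(> = start, * = accepting)

start=q0; accept=q4; q0-x>q1; q0-y>q0; q1-x>q2; q1-y>q1; q2-x>q3; q2-y>q2; q3-x>q4; q3-y>q3; q4-x>q5; q4-y>q4; q5-x>q5; q5-y>q5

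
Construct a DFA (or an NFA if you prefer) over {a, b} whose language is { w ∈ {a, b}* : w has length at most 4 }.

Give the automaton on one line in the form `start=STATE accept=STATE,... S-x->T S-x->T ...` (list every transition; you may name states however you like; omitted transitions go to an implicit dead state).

start=s0 accept=s0,s1,s2,s3,s4 s0-a->s1 s0-b->s1 s1-a->s2 s1-b->s2 s2-a->s3 s2-b->s3 s3-a->s4 s3-b->s4 s4-a->s5 s4-b->s5 s5-a->s5 s5-b->s5

Count input length up to 5: every symbol moves from s0 toward s5, which means 'more than 4' and absorbs. Accept from {s0, s1, s2, s3, s4}.
        a   b  
>* s0   s1  s1 
 * s1   s2  s2 
 * s2   s3  s3 
 * s3   s4  s4 
 * s4   s5  s5 
   s5   s5  s5 
(> = start, * = accepting)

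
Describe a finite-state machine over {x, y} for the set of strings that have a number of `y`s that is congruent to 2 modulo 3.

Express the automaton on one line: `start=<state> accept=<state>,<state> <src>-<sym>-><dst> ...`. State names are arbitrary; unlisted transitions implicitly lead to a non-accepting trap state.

The only thing that matters is how many `y`s have appeared, reduced mod 3. Use one state per residue: s0 for 0, …, s2 for 2. Reading `y` moves to the next residue; anything else stays put. s2 is accepting.
        x   y  
>  s0   s0  s1 
   s1   s1  s2 
 * s2   s2  s0 
(> = start, * = accepting)

start=s0 accept=s2 s0-x->s0 s0-y->s1 s1-x->s1 s1-y->s2 s2-x->s2 s2-y->s0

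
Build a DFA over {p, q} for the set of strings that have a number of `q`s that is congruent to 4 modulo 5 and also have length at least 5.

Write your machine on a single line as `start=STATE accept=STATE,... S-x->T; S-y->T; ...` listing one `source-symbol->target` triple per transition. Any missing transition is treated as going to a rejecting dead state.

start=s0; accept=s9; s0-p->s1; s0-q->s2; s1-p->s1; s1-q->s3; s2-p->s3; s2-q->s4; s3-p->s3; s3-q->s5; s4-p->s5; s4-q->s6; s5-p->s5; s5-q->s7; s6-p->s7; s6-q->s8; s7-p->s7; s7-q->s9; s8-p->s9; s8-q->s1; s9-p->s9; s9-q->s1

Handle the two conditions separately and then intersect. The first has 5 states tracking the count of `q`s modulo 5; the second has 7 states tracking the input length, saturating at 6. A product state is a pair (one from each), accepting exactly when both do. Minimizing collapses redundant product states.
A 10-state machine:
        p   q  
>  s0   s1  s2 
   s1   s1  s3 
   s2   s3  s4 
   s3   s3  s5 
   s4   s5  s6 
   s5   s5  s7 
   s6   s7  s8 
   s7   s7  s9 
   s8   s9  s1 
 * s9   s9  s1 
(> = start, * = accepting)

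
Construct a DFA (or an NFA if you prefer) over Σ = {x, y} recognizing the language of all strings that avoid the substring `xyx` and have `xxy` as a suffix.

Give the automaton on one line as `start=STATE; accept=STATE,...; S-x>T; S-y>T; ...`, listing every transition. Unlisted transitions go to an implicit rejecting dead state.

start=q0; accept=q4; q0-x>q1; q0-y>q0; q1-x>q2; q1-y>q3; q2-x>q2; q2-y>q4; q3-x>q5; q3-y>q0; q4-x>q5; q4-y>q0; q5-x>q6; q5-y>q7; q6-x>q6; q6-y>q8; q7-x>q5; q7-y>q7; q8-x>q5; q8-y>q7

Build one automaton per condition and run them in lockstep. The first has 4 states tracking partial matches of the forbidden pattern `xyx`; the second has 4 states tracking how much of the suffix `xxy` has currently been matched. A product state is a pair (one from each), accepting exactly when both do.
        x   y  
>  q0   q1  q0 
   q1   q2  q3 
   q2   q2  q4 
   q3   q5  q0 
 * q4   q5  q0 
   q5   q6  q7 
   q6   q6  q8 
   q7   q5  q7 
   q8   q5  q7 
(> = start, * = accepting)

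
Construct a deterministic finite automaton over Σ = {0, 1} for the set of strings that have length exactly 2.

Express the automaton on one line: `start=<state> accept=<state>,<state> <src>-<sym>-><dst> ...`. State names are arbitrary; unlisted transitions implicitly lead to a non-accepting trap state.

Count input length up to 3: every symbol moves from S0 toward S3, which means 'more than 2' and absorbs. Accept from {S2}.
With 4 states:
        0   1  
>  S0   S1  S1 
   S1   S2  S2 
 * S2   S3  S3 
   S3   S3  S3 
(> = start, * = accepting)

start=S0 accept=S2 S0-0->S1 S0-1->S1 S1-0->S2 S1-1->S2 S2-0->S3 S2-1->S3 S3-0->S3 S3-1->S3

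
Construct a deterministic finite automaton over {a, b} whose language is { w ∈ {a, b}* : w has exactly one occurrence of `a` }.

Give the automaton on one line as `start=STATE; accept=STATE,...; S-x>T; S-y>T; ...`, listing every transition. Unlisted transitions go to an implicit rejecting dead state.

start=s0; accept=s1; s0-a>s1; s0-b>s0; s1-a>s2; s1-b>s1; s2-a>s2; s2-b>s2

Count `a`s, saturating at 2: state s0 means no `a` yet, s1 means one `a` seen, s2 means more than one. Each `a` increments (capped at s2); other symbols loop. Accept from {s1}.
        a   b  
>  s0   s1  s0 
 * s1   s2  s1 
   s2   s2  s2 
(> = start, * = accepting)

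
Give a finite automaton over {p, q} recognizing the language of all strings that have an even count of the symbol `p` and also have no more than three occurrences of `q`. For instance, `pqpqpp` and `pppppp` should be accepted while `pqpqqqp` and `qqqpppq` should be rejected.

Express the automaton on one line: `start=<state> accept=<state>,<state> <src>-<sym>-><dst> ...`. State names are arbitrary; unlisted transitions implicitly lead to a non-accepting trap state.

Build one automaton per condition and run them in lockstep. The first has 2 states tracking the count of `p`s modulo 2; the second has 5 states tracking the count of `q`s, saturating at 4. A product state is a pair (one from each), accepting exactly when both do. After merging equivalent states the machine shrinks.
A 9-state machine:
        p   q  
>* S0   S1  S2 
   S1   S0  S3 
 * S2   S3  S4 
   S3   S2  S5 
 * S4   S5  S6 
   S5   S4  S7 
 * S6   S7  S8 
   S7   S6  S8 
   S8   S8  S8 
(> = start, * = accepting)

start=S0 accept=S0,S2,S4,S6 S0-p->S1 S0-q->S2 S1-p->S0 S1-q->S3 S2-p->S3 S2-q->S4 S3-p->S2 S3-q->S5 S4-p->S5 S4-q->S6 S5-p->S4 S5-q->S7 S6-p->S7 S6-q->S8 S7-p->S6 S7-q->S8 S8-p->S8 S8-q->S8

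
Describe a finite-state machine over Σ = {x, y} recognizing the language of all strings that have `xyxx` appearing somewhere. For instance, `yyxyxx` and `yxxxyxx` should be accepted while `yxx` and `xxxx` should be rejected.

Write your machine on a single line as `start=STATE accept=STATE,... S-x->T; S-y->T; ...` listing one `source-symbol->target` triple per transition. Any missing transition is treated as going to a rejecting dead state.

States q0..q3 record the length of the longest prefix of `xyxx` that matches the current input suffix. Reaching q4 means `xyxx` has been seen, and we stay there forever. Accept from q4.
A 5-state machine:
        x   y  
>  q0   q1  q0 
   q1   q1  q2 
   q2   q3  q0 
   q3   q4  q2 
 * q4   q4  q4 
(> = start, * = accepting)

start=q0; accept=q4; q0-x->q1; q0-y->q0; q1-x->q1; q1-y->q2; q2-x->q3; q2-y->q0; q3-x->q4; q3-y->q2; q4-x->q4; q4-y->q4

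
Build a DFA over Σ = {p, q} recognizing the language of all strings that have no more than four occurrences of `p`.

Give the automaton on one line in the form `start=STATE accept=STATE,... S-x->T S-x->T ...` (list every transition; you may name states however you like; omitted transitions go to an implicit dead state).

start=s0 accept=s0,s1,s2,s3,s4 s0-p->s1 s0-q->s0 s1-p->s2 s1-q->s1 s2-p->s3 s2-q->s2 s3-p->s4 s3-q->s3 s4-p->s5 s4-q->s4 s5-p->s5 s5-q->s5

Count `p`s, saturating at 5: states s0 through s4 mean 0 through 4 `p`s seen; s5 means more than 4. Each `p` increments (capped at s5); other symbols loop. Accept from {s0, s1, s2, s3, s4}.
A 6-state machine:
        p   q  
>* s0   s1  s0 
 * s1   s2  s1 
 * s2   s3  s2 
 * s3   s4  s3 
 * s4   s5  s4 
   s5   s5  s5 
(> = start, * = accepting)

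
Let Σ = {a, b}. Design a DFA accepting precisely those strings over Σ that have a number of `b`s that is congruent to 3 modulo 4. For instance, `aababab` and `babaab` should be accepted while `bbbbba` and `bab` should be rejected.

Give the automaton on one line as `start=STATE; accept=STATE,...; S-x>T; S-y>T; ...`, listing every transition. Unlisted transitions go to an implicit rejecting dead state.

Keep the running count of `b`s modulo 4: each `b` advances along the cycle S0 → S1 → S2 → S3 → S0 while other symbols loop. Accept at S3.
A 4-state machine:
        a   b  
>  S0   S0  S1 
   S1   S1  S2 
   S2   S2  S3 
 * S3   S3  S0 
(> = start, * = accepting)

start=S0; accept=S3; S0-a>S0; S0-b>S1; S1-a>S1; S1-b>S2; S2-a>S2; S2-b>S3; S3-a>S3; S3-b>S0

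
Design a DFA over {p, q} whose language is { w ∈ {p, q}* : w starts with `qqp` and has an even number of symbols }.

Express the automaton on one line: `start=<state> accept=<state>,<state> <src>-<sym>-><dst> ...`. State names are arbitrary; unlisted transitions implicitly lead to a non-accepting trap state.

start=A accept=F A-p->B A-q->C B-p->B B-q->B C-p->B C-q->D D-p->E D-q->B E-p->F E-q->F F-p->E F-q->E

Build one automaton per condition and run them in lockstep. The first has 5 states tracking whether the input so far still matches the prefix `qqp`; the second has 2 states tracking the input length modulo 2. A product state is a pair (one from each), accepting exactly when both do. Minimizing collapses redundant product states.
6 states suffice.
       p  q 
>  A   B  C 
   B   B  B 
   C   B  D 
   D   E  B 
   E   F  F 
 * F   E  E 
(> = start, * = accepting)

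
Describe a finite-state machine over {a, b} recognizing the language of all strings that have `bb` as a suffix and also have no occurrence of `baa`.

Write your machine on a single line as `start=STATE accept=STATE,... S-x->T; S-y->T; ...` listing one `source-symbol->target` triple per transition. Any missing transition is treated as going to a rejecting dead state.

Run two small machines in parallel and take their product. One (3 states) tracks how much of the suffix `bb` has currently been matched; the other (4 states) tracks partial matches of the forbidden pattern `baa`. Each combined state is a pair, one component from each; accept when both components accept. Minimizing collapses redundant product states.
With 5 states:
        a   b  
>  q0   q0  q1 
   q1   q2  q3 
   q2   q4  q1 
 * q3   q2  q3 
   q4   q4  q4 
(> = start, * = accepting)

start=q0; accept=q3; q0-a->q0; q0-b->q1; q1-a->q2; q1-b->q3; q2-a->q4; q2-b->q1; q3-a->q2; q3-b->q3; q4-a->q4; q4-b->q4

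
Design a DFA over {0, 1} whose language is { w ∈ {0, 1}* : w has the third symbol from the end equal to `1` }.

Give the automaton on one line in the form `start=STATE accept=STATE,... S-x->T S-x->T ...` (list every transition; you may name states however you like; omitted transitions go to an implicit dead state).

start=s0 accept=s11,s12,s13,s14 s0-0->s1 s0-1->s2 s1-0->s3 s1-1->s4 s2-0->s5 s2-1->s6 s3-0->s7 s3-1->s8 s4-0->s9 s4-1->s10 s5-0->s11 s5-1->s12 s6-0->s13 s6-1->s14 s7-0->s7 s7-1->s8 s8-0->s9 s8-1->s10 s9-0->s11 s9-1->s12 s10-0->s13 s10-1->s14 s11-0->s7 s11-1->s8 s12-0->s9 s12-1->s10 s13-0->s11 s13-1->s12 s14-0->s13 s14-1->s14

A DFA must remember the last 3 symbols (since which symbol is third-to-last isn't known until the input ends). Use one state per possible window of the last ≤3 symbols; accept from those whose window starts with `1`.
A 15-state machine:
          0    1  
>  s0     s1   s2 
   s1     s3   s4 
   s2     s5   s6 
   s3     s7   s8 
   s4     s9  s10 
   s5    s11  s12 
   s6    s13  s14 
   s7     s7   s8 
   s8     s9  s10 
   s9    s11  s12 
   s10   s13  s14 
 * s11    s7   s8 
 * s12    s9  s10 
 * s13   s11  s12 
 * s14   s13  s14 
(> = start, * = accepting)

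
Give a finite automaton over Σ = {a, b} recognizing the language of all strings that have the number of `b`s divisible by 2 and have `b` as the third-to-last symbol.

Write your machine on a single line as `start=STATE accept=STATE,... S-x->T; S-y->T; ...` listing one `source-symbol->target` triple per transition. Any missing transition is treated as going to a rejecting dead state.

start=S0; accept=S5,S6,S10,S11; S0-a->S0; S0-b->S1; S1-a->S2; S1-b->S3; S2-a->S4; S2-b->S5; S3-a->S6; S3-b->S7; S4-a->S4; S4-b->S8; S5-a->S9; S5-b->S7; S6-a->S10; S6-b->S1; S7-a->S2; S7-b->S11; S8-a->S9; S8-b->S7; S9-a->S10; S9-b->S1; S10-a->S0; S10-b->S1; S11-a->S6; S11-b->S7

Handle the two conditions separately and then intersect. One (2 states) tracks the count of `b`s modulo 2; the other (15 states) tracks the last 3 symbols read. Each combined state is a pair, one component from each; accept when both components accept. Minimizing collapses redundant product states.
A 12-state machine:
          a    b  
>  S0     S0   S1 
   S1     S2   S3 
   S2     S4   S5 
   S3     S6   S7 
   S4     S4   S8 
 * S5     S9   S7 
 * S6    S10   S1 
   S7     S2  S11 
   S8     S9   S7 
   S9    S10   S1 
 * S10    S0   S1 
 * S11    S6   S7 
(> = start, * = accepting)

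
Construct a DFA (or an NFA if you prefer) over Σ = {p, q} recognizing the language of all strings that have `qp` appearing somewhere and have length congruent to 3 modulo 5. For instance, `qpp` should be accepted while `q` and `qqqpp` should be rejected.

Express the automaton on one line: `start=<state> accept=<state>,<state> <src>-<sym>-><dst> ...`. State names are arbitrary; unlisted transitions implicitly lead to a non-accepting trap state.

start=s0 accept=s8 s0-p->s1 s0-q->s2 s1-p->s3 s1-q->s4 s2-p->s5 s2-q->s4 s3-p->s6 s3-q->s7 s4-p->s8 s4-q->s7 s5-p->s8 s5-q->s8 s6-p->s9 s6-q->s10 s7-p->s11 s7-q->s10 s8-p->s11 s8-q->s11 s9-p->s0 s9-q->s12 s10-p->s13 s10-q->s12 s11-p->s13 s11-q->s13 s12-p->s14 s12-q->s2 s13-p->s14 s13-q->s14 s14-p->s5 s14-q->s5

Handle the two conditions separately and then intersect. One (3 states) tracks whether and how much of `qp` has been seen; the other (5 states) tracks the input length modulo 5. Each combined state is a pair, one component from each; accept when both components accept.
A 15-state machine:
          p    q  
>  s0     s1   s2 
   s1     s3   s4 
   s2     s5   s4 
   s3     s6   s7 
   s4     s8   s7 
   s5     s8   s8 
   s6     s9  s10 
   s7    s11  s10 
 * s8    s11  s11 
   s9     s0  s12 
   s10   s13  s12 
   s11   s13  s13 
   s12   s14   s2 
   s13   s14  s14 
   s14    s5   s5 
(> = start, * = accepting)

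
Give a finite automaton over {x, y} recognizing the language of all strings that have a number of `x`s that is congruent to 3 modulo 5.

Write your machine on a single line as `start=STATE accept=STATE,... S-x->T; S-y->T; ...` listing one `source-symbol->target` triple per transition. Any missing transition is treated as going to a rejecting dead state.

start=q0; accept=q3; q0-x->q1; q0-y->q0; q1-x->q2; q1-y->q1; q2-x->q3; q2-y->q2; q3-x->q4; q3-y->q3; q4-x->q0; q4-y->q4

The only thing that matters is how many `x`s have appeared, reduced mod 5. Use one state per residue: q0 for 0, …, q4 for 4. Reading `x` moves to the next residue; anything else stays put. q3 is accepting.
A 5-state machine:
        x   y  
>  q0   q1  q0 
   q1   q2  q1 
   q2   q3  q2 
 * q3   q4  q3 
   q4   q0  q4 
(> = start, * = accepting)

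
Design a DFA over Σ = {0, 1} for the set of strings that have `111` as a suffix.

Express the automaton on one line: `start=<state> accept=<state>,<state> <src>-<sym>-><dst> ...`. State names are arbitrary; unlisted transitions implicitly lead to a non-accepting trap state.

start=q0 accept=q3 q0-0->q0 q0-1->q1 q1-0->q0 q1-1->q2 q2-0->q0 q2-1->q3 q3-0->q0 q3-1->q3

Let each state record the length of the longest suffix of the input read so far that is also a prefix of `111`. q1 means the last symbol is `1`; q2 means the last 2 symbols are `11`; q3 means the last 3 symbols are `111`. Accept only at q3, where the string currently ends in `111`.
With 4 states:
        0   1  
>  q0   q0  q1 
   q1   q0  q2 
   q2   q0  q3 
 * q3   q0  q3 
(> = start, * = accepting)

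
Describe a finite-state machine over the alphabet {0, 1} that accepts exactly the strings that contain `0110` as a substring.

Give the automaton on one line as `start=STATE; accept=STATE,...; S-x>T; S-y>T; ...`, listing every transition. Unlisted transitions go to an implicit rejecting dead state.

start=q0; accept=q4; q0-0>q1; q0-1>q0; q1-0>q1; q1-1>q2; q2-0>q1; q2-1>q3; q3-0>q4; q3-1>q0; q4-0>q4; q4-1>q4

States q0..q3 record the length of the longest prefix of `0110` that matches the current input suffix. Reaching q4 means `0110` has been seen, and we stay there forever. Accept from q4.
A 5-state machine:
        0   1  
>  q0   q1  q0 
   q1   q1  q2 
   q2   q1  q3 
   q3   q4  q0 
 * q4   q4  q4 
(> = start, * = accepting)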